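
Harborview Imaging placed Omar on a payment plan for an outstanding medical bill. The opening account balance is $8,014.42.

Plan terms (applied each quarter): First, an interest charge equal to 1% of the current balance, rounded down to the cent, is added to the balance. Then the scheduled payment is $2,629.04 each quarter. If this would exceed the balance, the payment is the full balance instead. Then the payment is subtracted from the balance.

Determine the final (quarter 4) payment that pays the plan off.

Quarter 1: $8,014.42 +$80.14 interest = $8,094.56; pay $2,629.04 → $5,465.52
Quarter 2: $5,465.52 +$54.65 interest = $5,520.17; pay $2,629.04 → $2,891.13
Quarter 3: $2,891.13 +$28.91 interest = $2,920.04; pay $2,629.04 → $291.00
Quarter 4: $291.00 +$2.91 interest = $293.91; pay $293.91 → $0.00

$293.91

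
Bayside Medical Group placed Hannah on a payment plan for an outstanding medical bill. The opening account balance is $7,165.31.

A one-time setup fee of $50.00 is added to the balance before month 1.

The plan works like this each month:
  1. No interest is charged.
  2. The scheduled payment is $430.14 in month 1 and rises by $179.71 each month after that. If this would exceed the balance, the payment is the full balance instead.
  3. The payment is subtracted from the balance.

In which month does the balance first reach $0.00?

8

Month 1: opening $7,215.31; payment $430.14; balance $6,785.17
Month 2: opening $6,785.17; payment $609.85; balance $6,175.32
Month 3: opening $6,175.32; payment $789.56; balance $5,385.76
Month 4: opening $5,385.76; payment $969.27; balance $4,416.49
Month 5: opening $4,416.49; payment $1,148.98; balance $3,267.51
Month 6: opening $3,267.51; payment $1,328.69; balance $1,938.82
Month 7: opening $1,938.82; payment $1,508.40; balance $430.42
Month 8: opening $430.42; payment $430.42; balance $0.00
Balance reaches $0.00 in month 8.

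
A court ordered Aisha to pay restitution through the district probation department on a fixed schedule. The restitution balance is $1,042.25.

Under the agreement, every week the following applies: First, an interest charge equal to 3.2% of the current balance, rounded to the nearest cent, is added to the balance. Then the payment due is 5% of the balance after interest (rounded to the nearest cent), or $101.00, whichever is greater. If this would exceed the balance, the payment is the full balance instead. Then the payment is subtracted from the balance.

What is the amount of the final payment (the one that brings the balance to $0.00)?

$73.49

Week 1: $1,042.25 +$33.35 interest = $1,075.60; pay $101.00 → $974.60
Week 2: $974.60 +$31.19 interest = $1,005.79; pay $101.00 → $904.79
Week 3: $904.79 +$28.95 interest = $933.74; pay $101.00 → $832.74
Week 4: $832.74 +$26.65 interest = $859.39; pay $101.00 → $758.39
Week 5: $758.39 +$24.27 interest = $782.66; pay $101.00 → $681.66
Week 6: $681.66 +$21.81 interest = $703.47; pay $101.00 → $602.47
Week 7: $602.47 +$19.28 interest = $621.75; pay $101.00 → $520.75
Week 8: $520.75 +$16.66 interest = $537.41; pay $101.00 → $436.41
Week 9: $436.41 +$13.97 interest = $450.38; pay $101.00 → $349.38
Week 10: $349.38 +$11.18 interest = $360.56; pay $101.00 → $259.56
Week 11: $259.56 +$8.31 interest = $267.87; pay $101.00 → $166.87
Week 12: $166.87 +$5.34 interest = $172.21; pay $101.00 → $71.21
Week 13: $71.21 +$2.28 interest = $73.49; pay $73.49 → $0.00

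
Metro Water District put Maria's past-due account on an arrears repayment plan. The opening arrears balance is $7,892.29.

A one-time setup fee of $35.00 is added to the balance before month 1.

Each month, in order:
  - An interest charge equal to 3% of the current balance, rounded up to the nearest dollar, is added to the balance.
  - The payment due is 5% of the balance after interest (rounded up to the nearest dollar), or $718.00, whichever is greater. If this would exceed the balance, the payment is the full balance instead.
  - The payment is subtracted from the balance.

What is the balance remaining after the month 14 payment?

# | Opening | Interest | Payment | End bal
1 | $7,927.29 | $238.00 | $718.00 | $7,447.29
2 | $7,447.29 | $224.00 | $718.00 | $6,953.29
3 | $6,953.29 | $209.00 | $718.00 | $6,444.29
4 | $6,444.29 | $194.00 | $718.00 | $5,920.29
5 | $5,920.29 | $178.00 | $718.00 | $5,380.29
6 | $5,380.29 | $162.00 | $718.00 | $4,824.29
7 | $4,824.29 | $145.00 | $718.00 | $4,251.29
8 | $4,251.29 | $128.00 | $718.00 | $3,661.29
9 | $3,661.29 | $110.00 | $718.00 | $3,053.29
10 | $3,053.29 | $92.00 | $718.00 | $2,427.29
11 | $2,427.29 | $73.00 | $718.00 | $1,782.29
12 | $1,782.29 | $54.00 | $718.00 | $1,118.29
13 | $1,118.29 | $34.00 | $718.00 | $434.29
14 | $434.29 | $14.00 | $448.29 | $0.00

$0.00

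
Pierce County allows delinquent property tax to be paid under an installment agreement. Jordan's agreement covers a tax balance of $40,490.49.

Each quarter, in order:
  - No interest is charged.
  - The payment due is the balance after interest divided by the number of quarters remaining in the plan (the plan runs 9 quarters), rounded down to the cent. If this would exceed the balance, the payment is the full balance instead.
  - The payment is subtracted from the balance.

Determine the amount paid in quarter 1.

$4,498.94

Quarter 1: opening $40,490.49; payment $4,498.94; balance $35,991.55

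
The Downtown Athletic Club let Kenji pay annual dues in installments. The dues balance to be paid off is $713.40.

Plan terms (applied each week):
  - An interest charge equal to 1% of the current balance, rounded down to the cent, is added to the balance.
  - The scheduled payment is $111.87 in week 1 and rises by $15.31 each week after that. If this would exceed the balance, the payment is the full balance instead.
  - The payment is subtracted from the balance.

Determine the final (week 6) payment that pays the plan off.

$24.71

Week 1: opening $713.40; interest $7.13 → $720.53; payment $111.87; balance $608.66
Week 2: opening $608.66; interest $6.08 → $614.74; payment $127.18; balance $487.56
Week 3: opening $487.56; interest $4.87 → $492.43; payment $142.49; balance $349.94
Week 4: opening $349.94; interest $3.49 → $353.43; payment $157.80; balance $195.63
Week 5: opening $195.63; interest $1.95 → $197.58; payment $173.11; balance $24.47
Week 6: opening $24.47; interest $0.24 → $24.71; payment $24.71; balance $0.00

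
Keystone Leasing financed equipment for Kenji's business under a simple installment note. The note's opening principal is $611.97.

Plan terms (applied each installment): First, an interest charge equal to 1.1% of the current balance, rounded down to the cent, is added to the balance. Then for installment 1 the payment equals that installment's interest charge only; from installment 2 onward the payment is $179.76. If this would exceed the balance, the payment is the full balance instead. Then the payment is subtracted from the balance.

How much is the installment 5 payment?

$88.09

Installment 1: $611.97 +$6.73 interest = $618.70; pay $6.73 → $611.97
Installment 2: $611.97 +$6.73 interest = $618.70; pay $179.76 → $438.94
Installment 3: $438.94 +$4.82 interest = $443.76; pay $179.76 → $264.00
Installment 4: $264.00 +$2.90 interest = $266.90; pay $179.76 → $87.14
Installment 5: $87.14 +$0.95 interest = $88.09; pay $88.09 → $0.00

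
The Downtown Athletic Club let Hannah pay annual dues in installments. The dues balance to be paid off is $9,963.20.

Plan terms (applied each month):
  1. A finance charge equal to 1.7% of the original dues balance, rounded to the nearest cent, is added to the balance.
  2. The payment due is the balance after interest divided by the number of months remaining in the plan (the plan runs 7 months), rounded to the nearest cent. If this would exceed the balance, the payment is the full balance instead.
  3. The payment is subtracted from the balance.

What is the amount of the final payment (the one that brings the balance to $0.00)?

$1,862.46

Month 1: $9,963.20 +$169.37 interest = $10,132.57; pay $1,447.51 → $8,685.06
Month 2: $8,685.06 +$169.37 interest = $8,854.43; pay $1,475.74 → $7,378.69
Month 3: $7,378.69 +$169.37 interest = $7,548.06; pay $1,509.61 → $6,038.45
Month 4: $6,038.45 +$169.37 interest = $6,207.82; pay $1,551.96 → $4,655.86
Month 5: $4,655.86 +$169.37 interest = $4,825.23; pay $1,608.41 → $3,216.82
Month 6: $3,216.82 +$169.37 interest = $3,386.19; pay $1,693.10 → $1,693.09
Month 7: $1,693.09 +$169.37 interest = $1,862.46; pay $1,862.46 → $0.00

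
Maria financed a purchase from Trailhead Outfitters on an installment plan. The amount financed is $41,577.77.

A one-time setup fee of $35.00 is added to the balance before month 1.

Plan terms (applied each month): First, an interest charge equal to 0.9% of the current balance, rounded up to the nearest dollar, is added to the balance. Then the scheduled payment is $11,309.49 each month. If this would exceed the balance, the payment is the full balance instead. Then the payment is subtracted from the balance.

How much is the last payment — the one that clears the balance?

Month 1: $41,612.77 +$375.00 interest = $41,987.77; pay $11,309.49 → $30,678.28
Month 2: $30,678.28 +$277.00 interest = $30,955.28; pay $11,309.49 → $19,645.79
Month 3: $19,645.79 +$177.00 interest = $19,822.79; pay $11,309.49 → $8,513.30
Month 4: $8,513.30 +$77.00 interest = $8,590.30; pay $8,590.30 → $0.00

$8,590.30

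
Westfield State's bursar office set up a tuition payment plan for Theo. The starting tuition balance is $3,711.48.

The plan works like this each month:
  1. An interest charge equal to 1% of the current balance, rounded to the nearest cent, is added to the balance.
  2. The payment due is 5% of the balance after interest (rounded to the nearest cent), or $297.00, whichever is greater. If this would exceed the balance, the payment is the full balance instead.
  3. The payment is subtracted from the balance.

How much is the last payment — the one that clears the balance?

$123.87

Month 1: opening $3,711.48; interest $37.11 → $3,748.59; payment $297.00; balance $3,451.59
Month 2: opening $3,451.59; interest $34.52 → $3,486.11; payment $297.00; balance $3,189.11
Month 3: opening $3,189.11; interest $31.89 → $3,221.00; payment $297.00; balance $2,924.00
Month 4: opening $2,924.00; interest $29.24 → $2,953.24; payment $297.00; balance $2,656.24
Month 5: opening $2,656.24; interest $26.56 → $2,682.80; payment $297.00; balance $2,385.80
Month 6: opening $2,385.80; interest $23.86 → $2,409.66; payment $297.00; balance $2,112.66
Month 7: opening $2,112.66; interest $21.13 → $2,133.79; payment $297.00; balance $1,836.79
Month 8: opening $1,836.79; interest $18.37 → $1,855.16; payment $297.00; balance $1,558.16
Month 9: opening $1,558.16; interest $15.58 → $1,573.74; payment $297.00; balance $1,276.74
Month 10: opening $1,276.74; interest $12.77 → $1,289.51; payment $297.00; balance $992.51
Month 11: opening $992.51; interest $9.93 → $1,002.44; payment $297.00; balance $705.44
Month 12: opening $705.44; interest $7.05 → $712.49; payment $297.00; balance $415.49
Month 13: opening $415.49; interest $4.15 → $419.64; payment $297.00; balance $122.64
Month 14: opening $122.64; interest $1.23 → $123.87; payment $123.87; balance $0.00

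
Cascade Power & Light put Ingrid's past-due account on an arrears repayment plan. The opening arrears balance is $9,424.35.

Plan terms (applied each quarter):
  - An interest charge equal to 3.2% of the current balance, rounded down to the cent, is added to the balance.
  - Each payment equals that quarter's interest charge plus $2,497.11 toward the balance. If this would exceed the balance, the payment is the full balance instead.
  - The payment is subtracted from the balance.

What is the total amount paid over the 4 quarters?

Quarter 1: opening $9,424.35; interest $301.57 → $9,725.92; payment $2,798.68; balance $6,927.24
Quarter 2: opening $6,927.24; interest $221.67 → $7,148.91; payment $2,718.78; balance $4,430.13
Quarter 3: opening $4,430.13; interest $141.76 → $4,571.89; payment $2,638.87; balance $1,933.02
Quarter 4: opening $1,933.02; interest $61.85 → $1,994.87; payment $1,994.87; balance $0.00
Total paid: $10,151.20

$10,151.20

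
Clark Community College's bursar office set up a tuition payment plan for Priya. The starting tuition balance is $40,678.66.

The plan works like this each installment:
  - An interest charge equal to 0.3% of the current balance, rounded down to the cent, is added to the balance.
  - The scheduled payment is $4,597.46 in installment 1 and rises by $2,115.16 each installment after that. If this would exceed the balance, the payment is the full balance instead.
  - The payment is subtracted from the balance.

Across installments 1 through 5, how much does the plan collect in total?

$41,090.59

# | Opening | Interest | Payment | End bal
1 | $40,678.66 | $122.03 | $4,597.46 | $36,203.23
2 | $36,203.23 | $108.60 | $6,712.62 | $29,599.21
3 | $29,599.21 | $88.79 | $8,827.78 | $20,860.22
4 | $20,860.22 | $62.58 | $10,942.94 | $9,979.86
5 | $9,979.86 | $29.93 | $10,009.79 | $0.00
Total paid: $41,090.59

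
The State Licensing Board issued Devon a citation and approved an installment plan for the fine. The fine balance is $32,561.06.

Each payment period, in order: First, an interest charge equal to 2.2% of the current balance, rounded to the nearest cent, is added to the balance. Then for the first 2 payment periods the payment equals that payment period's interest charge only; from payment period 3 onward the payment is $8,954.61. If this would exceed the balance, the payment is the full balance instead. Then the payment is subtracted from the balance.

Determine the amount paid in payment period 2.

Payment period 1: opening $32,561.06; interest $716.34 → $33,277.40; payment $716.34; balance $32,561.06
Payment period 2: opening $32,561.06; interest $716.34 → $33,277.40; payment $716.34; balance $32,561.06

$716.34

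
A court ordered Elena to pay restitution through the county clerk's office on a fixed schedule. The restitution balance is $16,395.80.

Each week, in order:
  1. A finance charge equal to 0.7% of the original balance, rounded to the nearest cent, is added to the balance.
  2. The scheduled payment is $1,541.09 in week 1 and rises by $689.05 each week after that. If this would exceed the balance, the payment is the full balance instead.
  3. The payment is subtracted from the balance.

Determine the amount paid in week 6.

Week 1: $16,395.80 +$114.77 interest = $16,510.57; pay $1,541.09 → $14,969.48
Week 2: $14,969.48 +$114.77 interest = $15,084.25; pay $2,230.14 → $12,854.11
Week 3: $12,854.11 +$114.77 interest = $12,968.88; pay $2,919.19 → $10,049.69
Week 4: $10,049.69 +$114.77 interest = $10,164.46; pay $3,608.24 → $6,556.22
Week 5: $6,556.22 +$114.77 interest = $6,670.99; pay $4,297.29 → $2,373.70
Week 6: $2,373.70 +$114.77 interest = $2,488.47; pay $2,488.47 → $0.00

$2,488.47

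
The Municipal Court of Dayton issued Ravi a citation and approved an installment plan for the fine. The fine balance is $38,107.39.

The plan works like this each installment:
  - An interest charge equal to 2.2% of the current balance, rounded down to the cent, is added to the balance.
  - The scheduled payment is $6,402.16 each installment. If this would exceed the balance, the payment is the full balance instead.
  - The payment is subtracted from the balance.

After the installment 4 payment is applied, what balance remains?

$15,106.93

Installment 1: $38,107.39 +$838.36 interest = $38,945.75; pay $6,402.16 → $32,543.59
Installment 2: $32,543.59 +$715.95 interest = $33,259.54; pay $6,402.16 → $26,857.38
Installment 3: $26,857.38 +$590.86 interest = $27,448.24; pay $6,402.16 → $21,046.08
Installment 4: $21,046.08 +$463.01 interest = $21,509.09; pay $6,402.16 → $15,106.93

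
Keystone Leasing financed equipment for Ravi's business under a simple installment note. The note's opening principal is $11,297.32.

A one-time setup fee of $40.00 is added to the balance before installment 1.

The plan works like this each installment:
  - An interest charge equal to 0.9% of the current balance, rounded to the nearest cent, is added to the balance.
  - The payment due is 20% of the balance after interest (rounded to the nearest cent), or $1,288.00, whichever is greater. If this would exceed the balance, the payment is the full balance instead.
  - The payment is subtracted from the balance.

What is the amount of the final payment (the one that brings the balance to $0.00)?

$967.10

Installment 1: $11,337.32 +$102.04 interest = $11,439.36; pay $2,287.87 → $9,151.49
Installment 2: $9,151.49 +$82.36 interest = $9,233.85; pay $1,846.77 → $7,387.08
Installment 3: $7,387.08 +$66.48 interest = $7,453.56; pay $1,490.71 → $5,962.85
Installment 4: $5,962.85 +$53.67 interest = $6,016.52; pay $1,288.00 → $4,728.52
Installment 5: $4,728.52 +$42.56 interest = $4,771.08; pay $1,288.00 → $3,483.08
Installment 6: $3,483.08 +$31.35 interest = $3,514.43; pay $1,288.00 → $2,226.43
Installment 7: $2,226.43 +$20.04 interest = $2,246.47; pay $1,288.00 → $958.47
Installment 8: $958.47 +$8.63 interest = $967.10; pay $967.10 → $0.00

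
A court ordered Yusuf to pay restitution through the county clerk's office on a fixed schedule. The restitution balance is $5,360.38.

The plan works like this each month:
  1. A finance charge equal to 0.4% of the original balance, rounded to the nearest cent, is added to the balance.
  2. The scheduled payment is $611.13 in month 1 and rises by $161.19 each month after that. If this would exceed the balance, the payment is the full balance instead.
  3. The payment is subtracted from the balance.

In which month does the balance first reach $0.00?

6

Month 1: $5,360.38 +$21.44 interest = $5,381.82; pay $611.13 → $4,770.69
Month 2: $4,770.69 +$21.44 interest = $4,792.13; pay $772.32 → $4,019.81
Month 3: $4,019.81 +$21.44 interest = $4,041.25; pay $933.51 → $3,107.74
Month 4: $3,107.74 +$21.44 interest = $3,129.18; pay $1,094.70 → $2,034.48
Month 5: $2,034.48 +$21.44 interest = $2,055.92; pay $1,255.89 → $800.03
Month 6: $800.03 +$21.44 interest = $821.47; pay $821.47 → $0.00
Balance reaches $0.00 in month 6.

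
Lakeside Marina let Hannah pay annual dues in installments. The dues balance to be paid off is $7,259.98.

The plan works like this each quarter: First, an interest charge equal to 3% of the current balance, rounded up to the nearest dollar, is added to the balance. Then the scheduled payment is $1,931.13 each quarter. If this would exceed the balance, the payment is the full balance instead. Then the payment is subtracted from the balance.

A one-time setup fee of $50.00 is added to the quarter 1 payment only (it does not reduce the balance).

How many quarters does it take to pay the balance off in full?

Quarter 1: opening $7,259.98; interest $218.00 → $7,477.98; payment $1,931.13 (+ $50.00 fee); balance $5,546.85
Quarter 2: opening $5,546.85; interest $167.00 → $5,713.85; payment $1,931.13; balance $3,782.72
Quarter 3: opening $3,782.72; interest $114.00 → $3,896.72; payment $1,931.13; balance $1,965.59
Quarter 4: opening $1,965.59; interest $59.00 → $2,024.59; payment $1,931.13; balance $93.46
Quarter 5: opening $93.46; interest $3.00 → $96.46; payment $96.46; balance $0.00
Balance reaches $0.00 in quarter 5.

5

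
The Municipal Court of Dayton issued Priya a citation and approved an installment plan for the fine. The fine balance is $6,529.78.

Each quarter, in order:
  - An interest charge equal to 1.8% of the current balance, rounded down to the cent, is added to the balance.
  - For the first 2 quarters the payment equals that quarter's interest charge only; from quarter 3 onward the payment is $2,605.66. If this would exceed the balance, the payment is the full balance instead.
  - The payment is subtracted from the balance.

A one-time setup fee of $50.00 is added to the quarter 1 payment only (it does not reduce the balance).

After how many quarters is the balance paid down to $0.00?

5

Quarter 1: $6,529.78 +$117.53 interest = $6,647.31; pay $117.53 (+ $50.00 fee) → $6,529.78
Quarter 2: $6,529.78 +$117.53 interest = $6,647.31; pay $117.53 → $6,529.78
Quarter 3: $6,529.78 +$117.53 interest = $6,647.31; pay $2,605.66 → $4,041.65
Quarter 4: $4,041.65 +$72.74 interest = $4,114.39; pay $2,605.66 → $1,508.73
Quarter 5: $1,508.73 +$27.15 interest = $1,535.88; pay $1,535.88 → $0.00
Balance reaches $0.00 in quarter 5.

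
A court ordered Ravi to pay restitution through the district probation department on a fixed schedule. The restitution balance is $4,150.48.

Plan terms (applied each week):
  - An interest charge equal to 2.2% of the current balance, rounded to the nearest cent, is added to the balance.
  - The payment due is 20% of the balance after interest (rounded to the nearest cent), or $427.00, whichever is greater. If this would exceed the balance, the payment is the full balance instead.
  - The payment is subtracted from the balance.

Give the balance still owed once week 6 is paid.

$1,073.77

Week 1: $4,150.48 +$91.31 interest = $4,241.79; pay $848.36 → $3,393.43
Week 2: $3,393.43 +$74.66 interest = $3,468.09; pay $693.62 → $2,774.47
Week 3: $2,774.47 +$61.04 interest = $2,835.51; pay $567.10 → $2,268.41
Week 4: $2,268.41 +$49.91 interest = $2,318.32; pay $463.66 → $1,854.66
Week 5: $1,854.66 +$40.80 interest = $1,895.46; pay $427.00 → $1,468.46
Week 6: $1,468.46 +$32.31 interest = $1,500.77; pay $427.00 → $1,073.77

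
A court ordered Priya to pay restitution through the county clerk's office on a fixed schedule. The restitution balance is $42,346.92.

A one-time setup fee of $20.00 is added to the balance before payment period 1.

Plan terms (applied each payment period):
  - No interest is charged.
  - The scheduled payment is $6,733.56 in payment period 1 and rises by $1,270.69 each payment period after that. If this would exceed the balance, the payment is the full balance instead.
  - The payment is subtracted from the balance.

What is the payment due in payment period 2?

$8,004.25

Payment period 1: $42,366.92 − $6,733.56 → $35,633.36
Payment period 2: $35,633.36 − $8,004.25 → $27,629.11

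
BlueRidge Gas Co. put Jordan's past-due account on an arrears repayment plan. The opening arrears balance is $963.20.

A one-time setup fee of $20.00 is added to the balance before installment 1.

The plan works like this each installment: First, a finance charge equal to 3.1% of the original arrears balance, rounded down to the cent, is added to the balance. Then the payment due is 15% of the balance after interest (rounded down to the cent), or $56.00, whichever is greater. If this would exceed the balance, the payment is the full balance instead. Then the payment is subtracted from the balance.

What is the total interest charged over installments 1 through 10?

$298.50

Installment 1: $983.20 +$29.85 interest = $1,013.05; pay $151.95 → $861.10
Installment 2: $861.10 +$29.85 interest = $890.95; pay $133.64 → $757.31
Installment 3: $757.31 +$29.85 interest = $787.16; pay $118.07 → $669.09
Installment 4: $669.09 +$29.85 interest = $698.94; pay $104.84 → $594.10
Installment 5: $594.10 +$29.85 interest = $623.95; pay $93.59 → $530.36
Installment 6: $530.36 +$29.85 interest = $560.21; pay $84.03 → $476.18
Installment 7: $476.18 +$29.85 interest = $506.03; pay $75.90 → $430.13
Installment 8: $430.13 +$29.85 interest = $459.98; pay $68.99 → $390.99
Installment 9: $390.99 +$29.85 interest = $420.84; pay $63.12 → $357.72
Installment 10: $357.72 +$29.85 interest = $387.57; pay $58.13 → $329.44
Total interest: $29.85 + $29.85 + $29.85 + $29.85 + $29.85 + $29.85 + $29.85 + $29.85 + $29.85 + $29.85 = $298.50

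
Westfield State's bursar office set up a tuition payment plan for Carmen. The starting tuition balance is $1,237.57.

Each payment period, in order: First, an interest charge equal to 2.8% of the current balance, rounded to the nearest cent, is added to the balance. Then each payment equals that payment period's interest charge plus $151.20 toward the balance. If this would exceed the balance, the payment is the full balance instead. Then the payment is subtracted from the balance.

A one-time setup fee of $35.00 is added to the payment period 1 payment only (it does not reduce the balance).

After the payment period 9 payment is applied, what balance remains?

Payment period 1: opening $1,237.57; interest $34.65 → $1,272.22; payment $185.85 (+ $35.00 fee); balance $1,086.37
Payment period 2: opening $1,086.37; interest $30.42 → $1,116.79; payment $181.62; balance $935.17
Payment period 3: opening $935.17; interest $26.18 → $961.35; payment $177.38; balance $783.97
Payment period 4: opening $783.97; interest $21.95 → $805.92; payment $173.15; balance $632.77
Payment period 5: opening $632.77; interest $17.72 → $650.49; payment $168.92; balance $481.57
Payment period 6: opening $481.57; interest $13.48 → $495.05; payment $164.68; balance $330.37
Payment period 7: opening $330.37; interest $9.25 → $339.62; payment $160.45; balance $179.17
Payment period 8: opening $179.17; interest $5.02 → $184.19; payment $156.22; balance $27.97
Payment period 9: opening $27.97; interest $0.78 → $28.75; payment $28.75; balance $0.00

$0.00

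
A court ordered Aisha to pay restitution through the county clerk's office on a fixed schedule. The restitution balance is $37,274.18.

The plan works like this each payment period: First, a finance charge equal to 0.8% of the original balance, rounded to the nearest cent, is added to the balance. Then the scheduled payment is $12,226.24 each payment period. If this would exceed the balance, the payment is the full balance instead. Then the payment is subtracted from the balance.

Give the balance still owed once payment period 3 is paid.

Payment period 1: opening $37,274.18; interest $298.19 → $37,572.37; payment $12,226.24; balance $25,346.13
Payment period 2: opening $25,346.13; interest $298.19 → $25,644.32; payment $12,226.24; balance $13,418.08
Payment period 3: opening $13,418.08; interest $298.19 → $13,716.27; payment $12,226.24; balance $1,490.03

$1,490.03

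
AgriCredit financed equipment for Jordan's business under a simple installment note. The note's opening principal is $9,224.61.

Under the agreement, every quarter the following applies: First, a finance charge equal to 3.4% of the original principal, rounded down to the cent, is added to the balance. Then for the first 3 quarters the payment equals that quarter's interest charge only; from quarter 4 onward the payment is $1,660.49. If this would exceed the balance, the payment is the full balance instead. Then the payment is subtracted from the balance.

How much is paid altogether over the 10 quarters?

Quarter 1: opening $9,224.61; interest $313.63 → $9,538.24; payment $313.63; balance $9,224.61
Quarter 2: opening $9,224.61; interest $313.63 → $9,538.24; payment $313.63; balance $9,224.61
Quarter 3: opening $9,224.61; interest $313.63 → $9,538.24; payment $313.63; balance $9,224.61
Quarter 4: opening $9,224.61; interest $313.63 → $9,538.24; payment $1,660.49; balance $7,877.75
Quarter 5: opening $7,877.75; interest $313.63 → $8,191.38; payment $1,660.49; balance $6,530.89
Quarter 6: opening $6,530.89; interest $313.63 → $6,844.52; payment $1,660.49; balance $5,184.03
Quarter 7: opening $5,184.03; interest $313.63 → $5,497.66; payment $1,660.49; balance $3,837.17
Quarter 8: opening $3,837.17; interest $313.63 → $4,150.80; payment $1,660.49; balance $2,490.31
Quarter 9: opening $2,490.31; interest $313.63 → $2,803.94; payment $1,660.49; balance $1,143.45
Quarter 10: opening $1,143.45; interest $313.63 → $1,457.08; payment $1,457.08; balance $0.00
Total paid: $12,360.91

$12,360.91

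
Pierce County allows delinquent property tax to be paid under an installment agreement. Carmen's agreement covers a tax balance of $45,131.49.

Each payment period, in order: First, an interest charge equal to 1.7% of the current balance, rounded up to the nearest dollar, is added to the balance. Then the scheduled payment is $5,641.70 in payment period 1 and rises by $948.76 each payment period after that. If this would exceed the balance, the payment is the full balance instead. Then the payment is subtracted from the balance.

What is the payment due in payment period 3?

Payment period 1: $45,131.49 +$768.00 interest = $45,899.49; pay $5,641.70 → $40,257.79
Payment period 2: $40,257.79 +$685.00 interest = $40,942.79; pay $6,590.46 → $34,352.33
Payment period 3: $34,352.33 +$584.00 interest = $34,936.33; pay $7,539.22 → $27,397.11

$7,539.22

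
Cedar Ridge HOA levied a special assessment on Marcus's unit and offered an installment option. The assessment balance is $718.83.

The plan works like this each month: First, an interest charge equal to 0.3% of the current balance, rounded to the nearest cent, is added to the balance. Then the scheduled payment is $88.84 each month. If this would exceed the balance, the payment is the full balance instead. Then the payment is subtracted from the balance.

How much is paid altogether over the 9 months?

Month 1: $718.83 +$2.16 interest = $720.99; pay $88.84 → $632.15
Month 2: $632.15 +$1.90 interest = $634.05; pay $88.84 → $545.21
Month 3: $545.21 +$1.64 interest = $546.85; pay $88.84 → $458.01
Month 4: $458.01 +$1.37 interest = $459.38; pay $88.84 → $370.54
Month 5: $370.54 +$1.11 interest = $371.65; pay $88.84 → $282.81
Month 6: $282.81 +$0.85 interest = $283.66; pay $88.84 → $194.82
Month 7: $194.82 +$0.58 interest = $195.40; pay $88.84 → $106.56
Month 8: $106.56 +$0.32 interest = $106.88; pay $88.84 → $18.04
Month 9: $18.04 +$0.05 interest = $18.09; pay $18.09 → $0.00
Total paid: $728.81

$728.81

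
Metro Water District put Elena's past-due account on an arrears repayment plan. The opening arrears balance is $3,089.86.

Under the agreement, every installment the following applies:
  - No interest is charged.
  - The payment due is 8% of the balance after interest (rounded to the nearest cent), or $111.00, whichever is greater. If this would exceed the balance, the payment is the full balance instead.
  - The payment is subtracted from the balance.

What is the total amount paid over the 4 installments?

Installment 1: $3,089.86 − $247.19 → $2,842.67
Installment 2: $2,842.67 − $227.41 → $2,615.26
Installment 3: $2,615.26 − $209.22 → $2,406.04
Installment 4: $2,406.04 − $192.48 → $2,213.56
Total paid: $876.30

$876.30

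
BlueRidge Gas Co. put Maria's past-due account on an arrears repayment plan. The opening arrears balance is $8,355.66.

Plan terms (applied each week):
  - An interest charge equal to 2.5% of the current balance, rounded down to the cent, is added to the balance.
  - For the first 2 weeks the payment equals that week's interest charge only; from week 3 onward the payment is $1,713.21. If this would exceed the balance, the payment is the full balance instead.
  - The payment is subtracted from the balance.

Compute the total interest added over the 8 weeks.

Week 1: $8,355.66 +$208.89 interest = $8,564.55; pay $208.89 → $8,355.66
Week 2: $8,355.66 +$208.89 interest = $8,564.55; pay $208.89 → $8,355.66
Week 3: $8,355.66 +$208.89 interest = $8,564.55; pay $1,713.21 → $6,851.34
Week 4: $6,851.34 +$171.28 interest = $7,022.62; pay $1,713.21 → $5,309.41
Week 5: $5,309.41 +$132.73 interest = $5,442.14; pay $1,713.21 → $3,728.93
Week 6: $3,728.93 +$93.22 interest = $3,822.15; pay $1,713.21 → $2,108.94
Week 7: $2,108.94 +$52.72 interest = $2,161.66; pay $1,713.21 → $448.45
Week 8: $448.45 +$11.21 interest = $459.66; pay $459.66 → $0.00
Total interest: $208.89 + $208.89 + $208.89 + $171.28 + $132.73 + $93.22 + $52.72 + $11.21 = $1,087.83

$1,087.83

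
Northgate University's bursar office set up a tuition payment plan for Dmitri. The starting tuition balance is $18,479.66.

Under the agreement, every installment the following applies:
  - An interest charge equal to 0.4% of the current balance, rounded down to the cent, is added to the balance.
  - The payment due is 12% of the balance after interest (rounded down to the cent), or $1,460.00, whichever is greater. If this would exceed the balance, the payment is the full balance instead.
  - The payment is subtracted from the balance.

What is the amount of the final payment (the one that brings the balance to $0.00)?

Installment 1: opening $18,479.66; interest $73.91 → $18,553.57; payment $2,226.42; balance $16,327.15
Installment 2: opening $16,327.15; interest $65.30 → $16,392.45; payment $1,967.09; balance $14,425.36
Installment 3: opening $14,425.36; interest $57.70 → $14,483.06; payment $1,737.96; balance $12,745.10
Installment 4: opening $12,745.10; interest $50.98 → $12,796.08; payment $1,535.52; balance $11,260.56
Installment 5: opening $11,260.56; interest $45.04 → $11,305.60; payment $1,460.00; balance $9,845.60
Installment 6: opening $9,845.60; interest $39.38 → $9,884.98; payment $1,460.00; balance $8,424.98
Installment 7: opening $8,424.98; interest $33.69 → $8,458.67; payment $1,460.00; balance $6,998.67
Installment 8: opening $6,998.67; interest $27.99 → $7,026.66; payment $1,460.00; balance $5,566.66
Installment 9: opening $5,566.66; interest $22.26 → $5,588.92; payment $1,460.00; balance $4,128.92
Installment 10: opening $4,128.92; interest $16.51 → $4,145.43; payment $1,460.00; balance $2,685.43
Installment 11: opening $2,685.43; interest $10.74 → $2,696.17; payment $1,460.00; balance $1,236.17
Installment 12: opening $1,236.17; interest $4.94 → $1,241.11; payment $1,241.11; balance $0.00

$1,241.11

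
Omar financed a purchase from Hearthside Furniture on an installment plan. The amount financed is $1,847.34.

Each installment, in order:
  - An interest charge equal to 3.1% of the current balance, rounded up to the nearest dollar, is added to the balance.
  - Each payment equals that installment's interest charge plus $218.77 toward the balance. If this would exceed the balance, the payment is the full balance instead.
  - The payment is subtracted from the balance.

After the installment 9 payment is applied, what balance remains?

Installment 1: $1,847.34 +$58.00 interest = $1,905.34; pay $276.77 → $1,628.57
Installment 2: $1,628.57 +$51.00 interest = $1,679.57; pay $269.77 → $1,409.80
Installment 3: $1,409.80 +$44.00 interest = $1,453.80; pay $262.77 → $1,191.03
Installment 4: $1,191.03 +$37.00 interest = $1,228.03; pay $255.77 → $972.26
Installment 5: $972.26 +$31.00 interest = $1,003.26; pay $249.77 → $753.49
Installment 6: $753.49 +$24.00 interest = $777.49; pay $242.77 → $534.72
Installment 7: $534.72 +$17.00 interest = $551.72; pay $235.77 → $315.95
Installment 8: $315.95 +$10.00 interest = $325.95; pay $228.77 → $97.18
Installment 9: $97.18 +$4.00 interest = $101.18; pay $101.18 → $0.00

$0.00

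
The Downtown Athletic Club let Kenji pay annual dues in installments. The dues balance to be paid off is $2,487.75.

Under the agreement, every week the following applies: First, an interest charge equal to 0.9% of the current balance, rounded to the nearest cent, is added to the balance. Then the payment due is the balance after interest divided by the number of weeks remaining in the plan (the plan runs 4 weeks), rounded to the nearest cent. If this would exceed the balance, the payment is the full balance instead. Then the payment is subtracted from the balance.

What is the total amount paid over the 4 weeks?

$2,544.23

# | Opening | Interest | Payment | End bal
1 | $2,487.75 | $22.39 | $627.54 | $1,882.60
2 | $1,882.60 | $16.94 | $633.18 | $1,266.36
3 | $1,266.36 | $11.40 | $638.88 | $638.88
4 | $638.88 | $5.75 | $644.63 | $0.00
Total paid: $2,544.23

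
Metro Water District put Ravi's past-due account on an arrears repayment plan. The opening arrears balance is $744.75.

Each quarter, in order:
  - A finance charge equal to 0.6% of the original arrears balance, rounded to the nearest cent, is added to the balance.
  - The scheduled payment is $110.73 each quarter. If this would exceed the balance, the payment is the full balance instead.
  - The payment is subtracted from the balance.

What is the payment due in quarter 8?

$5.40

Quarter 1: $744.75 +$4.47 interest = $749.22; pay $110.73 → $638.49
Quarter 2: $638.49 +$4.47 interest = $642.96; pay $110.73 → $532.23
Quarter 3: $532.23 +$4.47 interest = $536.70; pay $110.73 → $425.97
Quarter 4: $425.97 +$4.47 interest = $430.44; pay $110.73 → $319.71
Quarter 5: $319.71 +$4.47 interest = $324.18; pay $110.73 → $213.45
Quarter 6: $213.45 +$4.47 interest = $217.92; pay $110.73 → $107.19
Quarter 7: $107.19 +$4.47 interest = $111.66; pay $110.73 → $0.93
Quarter 8: $0.93 +$4.47 interest = $5.40; pay $5.40 → $0.00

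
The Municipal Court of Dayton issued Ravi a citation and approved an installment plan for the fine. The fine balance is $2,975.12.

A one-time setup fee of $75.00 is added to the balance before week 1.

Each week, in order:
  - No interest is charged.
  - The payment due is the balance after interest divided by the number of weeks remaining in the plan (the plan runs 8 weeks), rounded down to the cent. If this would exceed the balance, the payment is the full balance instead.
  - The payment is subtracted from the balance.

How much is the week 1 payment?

Week 1: opening $3,050.12; payment $381.26; balance $2,668.86

$381.26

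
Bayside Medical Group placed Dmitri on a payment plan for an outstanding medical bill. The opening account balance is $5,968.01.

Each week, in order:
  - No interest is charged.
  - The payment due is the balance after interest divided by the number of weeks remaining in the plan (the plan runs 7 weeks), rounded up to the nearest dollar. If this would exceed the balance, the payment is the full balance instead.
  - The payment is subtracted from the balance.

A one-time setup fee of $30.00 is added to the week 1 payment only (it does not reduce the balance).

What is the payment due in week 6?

$852.00

# | Opening | Payment | Fee | End bal
1 | $5,968.01 | $853.00 | $30.00 | $5,115.01
2 | $5,115.01 | $853.00 | — | $4,262.01
3 | $4,262.01 | $853.00 | — | $3,409.01
4 | $3,409.01 | $853.00 | — | $2,556.01
5 | $2,556.01 | $853.00 | — | $1,703.01
6 | $1,703.01 | $852.00 | — | $851.01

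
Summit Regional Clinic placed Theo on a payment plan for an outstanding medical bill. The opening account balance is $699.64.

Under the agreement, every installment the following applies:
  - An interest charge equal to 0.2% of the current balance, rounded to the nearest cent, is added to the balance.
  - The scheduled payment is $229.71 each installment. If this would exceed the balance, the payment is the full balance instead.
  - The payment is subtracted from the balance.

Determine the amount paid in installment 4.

$13.37

Installment 1: opening $699.64; interest $1.40 → $701.04; payment $229.71; balance $471.33
Installment 2: opening $471.33; interest $0.94 → $472.27; payment $229.71; balance $242.56
Installment 3: opening $242.56; interest $0.49 → $243.05; payment $229.71; balance $13.34
Installment 4: opening $13.34; interest $0.03 → $13.37; payment $13.37; balance $0.00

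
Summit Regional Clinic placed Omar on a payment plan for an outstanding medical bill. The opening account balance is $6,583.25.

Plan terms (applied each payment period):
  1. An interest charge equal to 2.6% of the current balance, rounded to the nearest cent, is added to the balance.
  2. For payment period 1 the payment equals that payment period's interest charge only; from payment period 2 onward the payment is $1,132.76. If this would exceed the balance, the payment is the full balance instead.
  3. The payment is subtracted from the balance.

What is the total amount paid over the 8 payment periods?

$7,404.17

Payment period 1: opening $6,583.25; interest $171.16 → $6,754.41; payment $171.16; balance $6,583.25
Payment period 2: opening $6,583.25; interest $171.16 → $6,754.41; payment $1,132.76; balance $5,621.65
Payment period 3: opening $5,621.65; interest $146.16 → $5,767.81; payment $1,132.76; balance $4,635.05
Payment period 4: opening $4,635.05; interest $120.51 → $4,755.56; payment $1,132.76; balance $3,622.80
Payment period 5: opening $3,622.80; interest $94.19 → $3,716.99; payment $1,132.76; balance $2,584.23
Payment period 6: opening $2,584.23; interest $67.19 → $2,651.42; payment $1,132.76; balance $1,518.66
Payment period 7: opening $1,518.66; interest $39.49 → $1,558.15; payment $1,132.76; balance $425.39
Payment period 8: opening $425.39; interest $11.06 → $436.45; payment $436.45; balance $0.00
Total paid: $7,404.17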